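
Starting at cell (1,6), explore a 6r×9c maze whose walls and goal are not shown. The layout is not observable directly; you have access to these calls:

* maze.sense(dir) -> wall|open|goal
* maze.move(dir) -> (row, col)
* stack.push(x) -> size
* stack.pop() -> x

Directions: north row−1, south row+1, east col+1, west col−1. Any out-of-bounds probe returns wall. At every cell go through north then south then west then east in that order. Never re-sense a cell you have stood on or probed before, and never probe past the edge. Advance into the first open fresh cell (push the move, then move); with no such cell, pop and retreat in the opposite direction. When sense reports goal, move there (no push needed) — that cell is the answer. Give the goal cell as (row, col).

Action: maze.sense[dir='north']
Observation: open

Action: stack.push[x='north']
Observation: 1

Action: maze.move[dir='north']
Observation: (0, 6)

Action: maze.sense[dir='west']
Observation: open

Action: stack.push[x='west']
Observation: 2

Action: maze.move[dir='west']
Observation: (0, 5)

Action: maze.sense[dir='south']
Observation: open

Action: stack.push[x='south']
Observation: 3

Action: maze.move[dir='south']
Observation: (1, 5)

Action: maze.sense[dir='south']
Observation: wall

Action: maze.sense[dir='west']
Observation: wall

Action: stack.pop[]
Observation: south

Action: maze.move[dir='north']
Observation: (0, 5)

Action: maze.sense[dir='west']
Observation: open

Action: stack.push[x='west']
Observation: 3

Action: maze.move[dir='west']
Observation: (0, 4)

Action: maze.sense[dir='west']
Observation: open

Action: stack.push[x='west']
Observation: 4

Action: maze.move[dir='west']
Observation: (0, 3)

Action: maze.sense[dir='south']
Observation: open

Action: stack.push[x='south']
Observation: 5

Action: maze.move[dir='south']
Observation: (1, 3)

Action: maze.sense[dir='south']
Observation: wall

Action: maze.sense[dir='west']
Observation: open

Action: stack.push[x='west']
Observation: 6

Action: maze.move[dir='west']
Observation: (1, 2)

Action: maze.sense[dir='north']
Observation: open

Action: stack.push[x='north']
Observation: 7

Action: maze.move[dir='north']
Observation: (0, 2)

Action: maze.sense[dir='west']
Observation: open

Action: stack.push[x='west']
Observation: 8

Action: maze.move[dir='west']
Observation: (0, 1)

Action: maze.sense[dir='south']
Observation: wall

Action: maze.sense[dir='west']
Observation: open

Action: stack.push[x='west']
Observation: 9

Action: maze.move[dir='west']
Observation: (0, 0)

Action: maze.sense[dir='south']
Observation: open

Action: stack.push[x='south']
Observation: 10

Action: maze.move[dir='south']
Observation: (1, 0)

Action: maze.sense[dir='south']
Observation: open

Action: stack.push[x='south']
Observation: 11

Action: maze.move[dir='south']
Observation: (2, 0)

Action: maze.sense[dir='south']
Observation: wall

Action: maze.sense[dir='east']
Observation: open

Action: stack.push[x='east']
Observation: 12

Action: maze.move[dir='east']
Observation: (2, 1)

Action: maze.sense[dir='south']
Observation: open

Action: stack.push[x='south']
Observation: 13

Action: maze.move[dir='south']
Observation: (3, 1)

Action: maze.sense[dir='south']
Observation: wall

Action: maze.sense[dir='east']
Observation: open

Action: stack.push[x='east']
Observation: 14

Action: maze.move[dir='east']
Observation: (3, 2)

Action: maze.sense[dir='north']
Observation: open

Action: stack.push[x='north']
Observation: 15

Action: maze.move[dir='north']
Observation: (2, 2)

Action: stack.pop[]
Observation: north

Action: maze.move[dir='south']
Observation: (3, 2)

Action: maze.sense[dir='south']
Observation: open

Action: stack.push[x='south']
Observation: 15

Action: maze.move[dir='south']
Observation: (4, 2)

Action: maze.sense[dir='south']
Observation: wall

Action: maze.sense[dir='east']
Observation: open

Action: stack.push[x='east']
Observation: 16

Action: maze.move[dir='east']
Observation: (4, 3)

Action: maze.sense[dir='north']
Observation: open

Action: stack.push[x='north']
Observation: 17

Action: maze.move[dir='north']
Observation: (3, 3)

Action: maze.sense[dir='east']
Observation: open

Action: stack.push[x='east']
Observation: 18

Action: maze.move[dir='east']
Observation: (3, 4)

Action: maze.sense[dir='north']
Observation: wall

Action: maze.sense[dir='south']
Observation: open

Action: stack.push[x='south']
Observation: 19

Action: maze.move[dir='south']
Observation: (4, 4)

Action: maze.sense[dir='south']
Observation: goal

Action: maze.move[dir='south']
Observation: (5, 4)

Answer: (5, 4)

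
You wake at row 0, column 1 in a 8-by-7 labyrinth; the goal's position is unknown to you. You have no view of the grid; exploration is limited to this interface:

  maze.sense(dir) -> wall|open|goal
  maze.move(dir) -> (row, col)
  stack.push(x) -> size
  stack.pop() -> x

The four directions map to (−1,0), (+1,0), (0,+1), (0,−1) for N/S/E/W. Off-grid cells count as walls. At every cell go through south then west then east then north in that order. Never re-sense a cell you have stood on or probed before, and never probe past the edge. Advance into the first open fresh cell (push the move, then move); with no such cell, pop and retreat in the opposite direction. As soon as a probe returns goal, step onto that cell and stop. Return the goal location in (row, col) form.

-- maze.sense(dir→south) => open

-- stack.push(x→south) => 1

-- maze.move(dir→south) => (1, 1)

-- maze.sense(dir→south) => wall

-- maze.sense(dir→west) => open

-- stack.push(x→west) => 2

-- maze.move(dir→west) => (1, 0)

-- maze.sense(dir→south) => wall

-- maze.sense(dir→north) => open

-- stack.push(x→north) => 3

-- maze.move(dir→north) => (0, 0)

-- stack.pop() => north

-- maze.move(dir→south) => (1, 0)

-- stack.pop() => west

-- maze.move(dir→east) => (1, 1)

-- maze.sense(dir→east) => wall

-- stack.pop() => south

-- maze.move(dir→north) => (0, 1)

-- maze.sense(dir→east) => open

-- stack.push(x→east) => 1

-- maze.move(dir→east) => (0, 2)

-- maze.sense(dir→east) => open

-- stack.push(x→east) => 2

-- maze.move(dir→east) => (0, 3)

-- maze.sense(dir→south) => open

-- stack.push(x→south) => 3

-- maze.move(dir→south) => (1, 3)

-- maze.sense(dir→south) => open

-- stack.push(x→south) => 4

-- maze.move(dir→south) => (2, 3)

-- maze.sense(dir→south) => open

-- stack.push(x→south) => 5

-- maze.move(dir→south) => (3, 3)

-- maze.sense(dir→south) => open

-- stack.push(x→south) => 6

-- maze.move(dir→south) => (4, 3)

-- maze.sense(dir→south) => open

-- stack.push(x→south) => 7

-- maze.move(dir→south) => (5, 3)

-- maze.sense(dir→south) => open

-- stack.push(x→south) => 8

-- maze.move(dir→south) => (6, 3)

-- maze.sense(dir→south) => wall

-- maze.sense(dir→west) => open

-- stack.push(x→west) => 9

-- maze.move(dir→west) => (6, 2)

-- maze.sense(dir→south) => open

-- stack.push(x→south) => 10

-- maze.move(dir→south) => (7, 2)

-- maze.sense(dir→west) => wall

-- stack.pop() => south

-- maze.move(dir→north) => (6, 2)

-- maze.sense(dir→west) => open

-- stack.push(x→west) => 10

-- maze.move(dir→west) => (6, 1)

-- maze.sense(dir→west) => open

-- stack.push(x→west) => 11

-- maze.move(dir→west) => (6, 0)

-- maze.sense(dir→south) => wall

-- maze.sense(dir→north) => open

-- stack.push(x→north) => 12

-- maze.move(dir→north) => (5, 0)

-- maze.sense(dir→east) => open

-- stack.push(x→east) => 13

-- maze.move(dir→east) => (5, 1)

-- maze.sense(dir→east) => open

-- stack.push(x→east) => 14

-- maze.move(dir→east) => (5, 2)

-- maze.sense(dir→north) => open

-- stack.push(x→north) => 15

-- maze.move(dir→north) => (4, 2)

-- maze.sense(dir→west) => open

-- stack.push(x→west) => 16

-- maze.move(dir→west) => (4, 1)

-- maze.sense(dir→west) => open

-- stack.push(x→west) => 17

-- maze.move(dir→west) => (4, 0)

-- maze.sense(dir→north) => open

-- stack.push(x→north) => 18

-- maze.move(dir→north) => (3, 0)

-- maze.sense(dir→east) => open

-- stack.push(x→east) => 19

-- maze.move(dir→east) => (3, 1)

-- maze.sense(dir→east) => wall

-- stack.pop() => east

-- maze.move(dir→west) => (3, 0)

-- stack.pop() => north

-- maze.move(dir→south) => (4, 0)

-- stack.pop() => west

-- maze.move(dir→east) => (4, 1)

-- stack.pop() => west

-- maze.move(dir→east) => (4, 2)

-- stack.pop() => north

-- maze.move(dir→south) => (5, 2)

-- stack.pop() => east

-- maze.move(dir→west) => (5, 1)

-- stack.pop() => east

-- maze.move(dir→west) => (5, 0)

-- stack.pop() => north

-- maze.move(dir→south) => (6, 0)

-- stack.pop() => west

-- maze.move(dir→east) => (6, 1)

-- stack.pop() => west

-- maze.move(dir→east) => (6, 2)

-- stack.pop() => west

-- maze.move(dir→east) => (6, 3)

-- maze.sense(dir→east) => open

-- stack.push(x→east) => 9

-- maze.move(dir→east) => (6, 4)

-- maze.sense(dir→south) => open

-- stack.push(x→south) => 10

-- maze.move(dir→south) => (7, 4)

-- maze.sense(dir→east) => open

-- stack.push(x→east) => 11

-- maze.move(dir→east) => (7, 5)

-- maze.sense(dir→east) => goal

-- maze.move(dir→east) => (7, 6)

Answer: (7, 6)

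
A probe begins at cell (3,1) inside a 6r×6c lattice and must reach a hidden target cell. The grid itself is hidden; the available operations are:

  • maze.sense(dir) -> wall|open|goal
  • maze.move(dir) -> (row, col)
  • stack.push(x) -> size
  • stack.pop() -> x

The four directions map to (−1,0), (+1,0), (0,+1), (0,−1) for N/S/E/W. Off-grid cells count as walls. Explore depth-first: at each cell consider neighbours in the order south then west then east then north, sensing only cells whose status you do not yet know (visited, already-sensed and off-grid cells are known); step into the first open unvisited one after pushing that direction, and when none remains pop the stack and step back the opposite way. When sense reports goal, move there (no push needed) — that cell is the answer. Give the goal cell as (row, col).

> maze.sense dir='south'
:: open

> stack.push x='south'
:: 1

> maze.move dir='south'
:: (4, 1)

> maze.sense dir='south'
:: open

> stack.push x='south'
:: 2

> maze.move dir='south'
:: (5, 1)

> maze.sense dir='west'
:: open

> stack.push x='west'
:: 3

> maze.move dir='west'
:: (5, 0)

> maze.sense dir='north'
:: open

> stack.push x='north'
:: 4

> maze.move dir='north'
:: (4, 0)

> maze.sense dir='north'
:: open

> stack.push x='north'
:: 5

> maze.move dir='north'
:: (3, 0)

> maze.sense dir='north'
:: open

> stack.push x='north'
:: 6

> maze.move dir='north'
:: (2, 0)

> maze.sense dir='east'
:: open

> stack.push x='east'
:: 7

> maze.move dir='east'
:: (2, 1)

> maze.sense dir='east'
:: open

> stack.push x='east'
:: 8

> maze.move dir='east'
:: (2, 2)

> maze.sense dir='south'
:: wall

> maze.sense dir='east'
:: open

> stack.push x='east'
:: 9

> maze.move dir='east'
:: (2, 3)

> maze.sense dir='south'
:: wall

> maze.sense dir='east'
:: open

> stack.push x='east'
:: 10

> maze.move dir='east'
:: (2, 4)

> maze.sense dir='south'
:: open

> stack.push x='south'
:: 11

> maze.move dir='south'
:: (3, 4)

> maze.sense dir='south'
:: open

> stack.push x='south'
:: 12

> maze.move dir='south'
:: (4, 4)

> maze.sense dir='south'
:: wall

> maze.sense dir='west'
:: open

> stack.push x='west'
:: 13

> maze.move dir='west'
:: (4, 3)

> maze.sense dir='south'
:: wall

> maze.sense dir='west'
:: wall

> stack.pop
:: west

> maze.move dir='east'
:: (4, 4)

> maze.sense dir='east'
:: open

> stack.push x='east'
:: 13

> maze.move dir='east'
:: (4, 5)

> maze.sense dir='south'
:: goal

> maze.move dir='south'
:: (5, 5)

Answer: (5, 5)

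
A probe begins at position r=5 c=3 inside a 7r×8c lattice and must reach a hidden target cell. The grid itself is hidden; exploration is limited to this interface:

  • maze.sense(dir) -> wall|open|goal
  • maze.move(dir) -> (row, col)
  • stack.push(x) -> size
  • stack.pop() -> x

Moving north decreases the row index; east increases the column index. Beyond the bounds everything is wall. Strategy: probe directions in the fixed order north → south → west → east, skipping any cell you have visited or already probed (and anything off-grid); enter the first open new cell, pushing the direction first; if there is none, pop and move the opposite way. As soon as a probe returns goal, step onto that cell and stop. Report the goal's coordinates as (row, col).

>> maze.sense(dir: north)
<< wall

>> maze.sense(dir: south)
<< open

>> stack.push(x: south)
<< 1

>> maze.move(dir: south)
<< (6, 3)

>> maze.sense(dir: west)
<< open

>> stack.push(x: west)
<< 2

>> maze.move(dir: west)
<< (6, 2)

>> maze.sense(dir: north)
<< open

>> stack.push(x: north)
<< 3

>> maze.move(dir: north)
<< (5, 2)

>> maze.sense(dir: north)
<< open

>> stack.push(x: north)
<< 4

>> maze.move(dir: north)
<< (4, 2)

>> maze.sense(dir: north)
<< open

>> stack.push(x: north)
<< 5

>> maze.move(dir: north)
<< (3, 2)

>> maze.sense(dir: north)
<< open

>> stack.push(x: north)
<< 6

>> maze.move(dir: north)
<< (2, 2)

>> maze.sense(dir: north)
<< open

>> stack.push(x: north)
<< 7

>> maze.move(dir: north)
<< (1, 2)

>> maze.sense(dir: north)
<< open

>> stack.push(x: north)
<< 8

>> maze.move(dir: north)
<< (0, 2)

>> maze.sense(dir: west)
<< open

>> stack.push(x: west)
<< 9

>> maze.move(dir: west)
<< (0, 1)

>> maze.sense(dir: south)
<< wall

>> maze.sense(dir: west)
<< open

>> stack.push(x: west)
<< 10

>> maze.move(dir: west)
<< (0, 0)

>> maze.sense(dir: south)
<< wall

>> stack.pop()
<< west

>> maze.move(dir: east)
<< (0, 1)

>> stack.pop()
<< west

>> maze.move(dir: east)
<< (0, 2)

>> maze.sense(dir: east)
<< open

>> stack.push(x: east)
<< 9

>> maze.move(dir: east)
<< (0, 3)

>> maze.sense(dir: south)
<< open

>> stack.push(x: south)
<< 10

>> maze.move(dir: south)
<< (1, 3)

>> maze.sense(dir: south)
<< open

>> stack.push(x: south)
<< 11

>> maze.move(dir: south)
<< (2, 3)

>> maze.sense(dir: south)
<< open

>> stack.push(x: south)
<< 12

>> maze.move(dir: south)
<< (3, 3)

>> maze.sense(dir: east)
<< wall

>> stack.pop()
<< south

>> maze.move(dir: north)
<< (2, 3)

>> maze.sense(dir: east)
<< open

>> stack.push(x: east)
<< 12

>> maze.move(dir: east)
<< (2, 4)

>> maze.sense(dir: north)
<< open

>> stack.push(x: north)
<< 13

>> maze.move(dir: north)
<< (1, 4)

>> maze.sense(dir: north)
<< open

>> stack.push(x: north)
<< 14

>> maze.move(dir: north)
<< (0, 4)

>> maze.sense(dir: east)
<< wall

>> stack.pop()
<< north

>> maze.move(dir: south)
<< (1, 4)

>> maze.sense(dir: east)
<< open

>> stack.push(x: east)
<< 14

>> maze.move(dir: east)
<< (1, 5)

>> maze.sense(dir: south)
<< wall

>> maze.sense(dir: east)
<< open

>> stack.push(x: east)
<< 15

>> maze.move(dir: east)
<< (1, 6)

>> maze.sense(dir: north)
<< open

>> stack.push(x: north)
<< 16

>> maze.move(dir: north)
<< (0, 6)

>> maze.sense(dir: east)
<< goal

>> maze.move(dir: east)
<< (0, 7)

Answer: (0, 7)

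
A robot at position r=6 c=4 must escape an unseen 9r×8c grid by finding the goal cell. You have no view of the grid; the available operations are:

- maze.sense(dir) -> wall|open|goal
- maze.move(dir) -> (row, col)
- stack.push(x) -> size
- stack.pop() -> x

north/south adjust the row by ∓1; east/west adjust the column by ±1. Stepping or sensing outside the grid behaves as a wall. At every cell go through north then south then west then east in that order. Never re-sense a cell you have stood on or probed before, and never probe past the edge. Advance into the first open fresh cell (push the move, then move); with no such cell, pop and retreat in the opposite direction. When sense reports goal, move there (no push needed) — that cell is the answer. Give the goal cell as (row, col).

-> maze.sense(dir→north)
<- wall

-> maze.sense(dir→south)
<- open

-> stack.push(x→south)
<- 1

-> maze.move(dir→south)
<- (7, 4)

-> maze.sense(dir→south)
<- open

-> stack.push(x→south)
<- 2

-> maze.move(dir→south)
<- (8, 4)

-> maze.sense(dir→west)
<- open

-> stack.push(x→west)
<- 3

-> maze.move(dir→west)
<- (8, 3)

-> maze.sense(dir→north)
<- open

-> stack.push(x→north)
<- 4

-> maze.move(dir→north)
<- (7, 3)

-> maze.sense(dir→north)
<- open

-> stack.push(x→north)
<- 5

-> maze.move(dir→north)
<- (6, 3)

-> maze.sense(dir→north)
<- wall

-> maze.sense(dir→west)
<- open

-> stack.push(x→west)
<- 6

-> maze.move(dir→west)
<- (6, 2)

-> maze.sense(dir→north)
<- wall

-> maze.sense(dir→south)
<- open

-> stack.push(x→south)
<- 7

-> maze.move(dir→south)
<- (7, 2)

-> maze.sense(dir→south)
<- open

-> stack.push(x→south)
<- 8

-> maze.move(dir→south)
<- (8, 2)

-> maze.sense(dir→west)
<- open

-> stack.push(x→west)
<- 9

-> maze.move(dir→west)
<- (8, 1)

-> maze.sense(dir→north)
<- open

-> stack.push(x→north)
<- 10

-> maze.move(dir→north)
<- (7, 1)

-> maze.sense(dir→north)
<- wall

-> maze.sense(dir→west)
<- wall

-> stack.pop()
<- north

-> maze.move(dir→south)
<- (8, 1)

-> maze.sense(dir→west)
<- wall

-> stack.pop()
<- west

-> maze.move(dir→east)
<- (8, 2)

-> stack.pop()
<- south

-> maze.move(dir→north)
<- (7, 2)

-> stack.pop()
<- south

-> maze.move(dir→north)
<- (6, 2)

-> stack.pop()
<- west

-> maze.move(dir→east)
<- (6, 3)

-> stack.pop()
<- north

-> maze.move(dir→south)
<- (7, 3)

-> stack.pop()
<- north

-> maze.move(dir→south)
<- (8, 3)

-> stack.pop()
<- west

-> maze.move(dir→east)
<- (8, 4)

-> maze.sense(dir→east)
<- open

-> stack.push(x→east)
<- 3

-> maze.move(dir→east)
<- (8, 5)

-> maze.sense(dir→north)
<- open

-> stack.push(x→north)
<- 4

-> maze.move(dir→north)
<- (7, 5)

-> maze.sense(dir→north)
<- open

-> stack.push(x→north)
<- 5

-> maze.move(dir→north)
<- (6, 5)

-> maze.sense(dir→north)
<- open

-> stack.push(x→north)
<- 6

-> maze.move(dir→north)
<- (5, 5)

-> maze.sense(dir→north)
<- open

-> stack.push(x→north)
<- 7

-> maze.move(dir→north)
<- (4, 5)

-> maze.sense(dir→north)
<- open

-> stack.push(x→north)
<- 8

-> maze.move(dir→north)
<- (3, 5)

-> maze.sense(dir→north)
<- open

-> stack.push(x→north)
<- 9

-> maze.move(dir→north)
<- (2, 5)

-> maze.sense(dir→north)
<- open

-> stack.push(x→north)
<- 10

-> maze.move(dir→north)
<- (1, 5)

-> maze.sense(dir→north)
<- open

-> stack.push(x→north)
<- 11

-> maze.move(dir→north)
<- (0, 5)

-> maze.sense(dir→west)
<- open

-> stack.push(x→west)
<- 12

-> maze.move(dir→west)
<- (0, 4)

-> maze.sense(dir→south)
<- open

-> stack.push(x→south)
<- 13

-> maze.move(dir→south)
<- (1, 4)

-> maze.sense(dir→south)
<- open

-> stack.push(x→south)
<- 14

-> maze.move(dir→south)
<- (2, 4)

-> maze.sense(dir→south)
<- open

-> stack.push(x→south)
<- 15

-> maze.move(dir→south)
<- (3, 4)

-> maze.sense(dir→south)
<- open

-> stack.push(x→south)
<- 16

-> maze.move(dir→south)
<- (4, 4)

-> maze.sense(dir→west)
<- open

-> stack.push(x→west)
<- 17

-> maze.move(dir→west)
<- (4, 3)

-> maze.sense(dir→north)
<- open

-> stack.push(x→north)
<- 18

-> maze.move(dir→north)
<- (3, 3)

-> maze.sense(dir→north)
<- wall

-> maze.sense(dir→west)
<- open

-> stack.push(x→west)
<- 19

-> maze.move(dir→west)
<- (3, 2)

-> maze.sense(dir→north)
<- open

-> stack.push(x→north)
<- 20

-> maze.move(dir→north)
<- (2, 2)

-> maze.sense(dir→north)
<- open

-> stack.push(x→north)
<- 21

-> maze.move(dir→north)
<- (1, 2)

-> maze.sense(dir→north)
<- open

-> stack.push(x→north)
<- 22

-> maze.move(dir→north)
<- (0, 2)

-> maze.sense(dir→west)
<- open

-> stack.push(x→west)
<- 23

-> maze.move(dir→west)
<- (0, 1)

-> maze.sense(dir→south)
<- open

-> stack.push(x→south)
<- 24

-> maze.move(dir→south)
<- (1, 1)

-> maze.sense(dir→south)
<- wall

-> maze.sense(dir→west)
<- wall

-> stack.pop()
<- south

-> maze.move(dir→north)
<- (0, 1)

-> maze.sense(dir→west)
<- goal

-> maze.move(dir→west)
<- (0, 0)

Answer: (0, 0)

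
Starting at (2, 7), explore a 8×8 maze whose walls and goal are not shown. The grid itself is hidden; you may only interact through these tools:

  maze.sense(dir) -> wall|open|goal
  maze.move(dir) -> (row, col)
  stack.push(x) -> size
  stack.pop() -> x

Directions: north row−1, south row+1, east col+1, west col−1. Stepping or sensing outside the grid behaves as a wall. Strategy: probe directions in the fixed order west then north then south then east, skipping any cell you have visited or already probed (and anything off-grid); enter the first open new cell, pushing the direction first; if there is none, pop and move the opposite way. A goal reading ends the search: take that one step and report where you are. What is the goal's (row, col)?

==> sense(dir=west)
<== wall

==> sense(dir=north)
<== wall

==> sense(dir=south)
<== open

==> push(x=south)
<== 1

==> move(dir=south)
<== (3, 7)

==> sense(dir=west)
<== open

==> push(x=west)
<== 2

==> move(dir=west)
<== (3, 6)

==> sense(dir=west)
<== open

==> push(x=west)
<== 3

==> move(dir=west)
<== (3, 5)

==> sense(dir=west)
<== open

==> push(x=west)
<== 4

==> move(dir=west)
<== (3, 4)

==> sense(dir=west)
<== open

==> push(x=west)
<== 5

==> move(dir=west)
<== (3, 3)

==> sense(dir=west)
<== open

==> push(x=west)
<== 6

==> move(dir=west)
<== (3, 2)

==> sense(dir=west)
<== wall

==> sense(dir=north)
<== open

==> push(x=north)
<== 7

==> move(dir=north)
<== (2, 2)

==> sense(dir=west)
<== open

==> push(x=west)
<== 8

==> move(dir=west)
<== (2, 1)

==> sense(dir=west)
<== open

==> push(x=west)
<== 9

==> move(dir=west)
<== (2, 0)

==> sense(dir=north)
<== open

==> push(x=north)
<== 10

==> move(dir=north)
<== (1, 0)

==> sense(dir=north)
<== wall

==> sense(dir=east)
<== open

==> push(x=east)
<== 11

==> move(dir=east)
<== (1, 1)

==> sense(dir=north)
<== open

==> push(x=north)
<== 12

==> move(dir=north)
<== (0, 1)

==> sense(dir=east)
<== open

==> push(x=east)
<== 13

==> move(dir=east)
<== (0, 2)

==> sense(dir=south)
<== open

==> push(x=south)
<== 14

==> move(dir=south)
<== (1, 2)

==> sense(dir=east)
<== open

==> push(x=east)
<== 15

==> move(dir=east)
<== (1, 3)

==> sense(dir=north)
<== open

==> push(x=north)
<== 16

==> move(dir=north)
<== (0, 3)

==> sense(dir=east)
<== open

==> push(x=east)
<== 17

==> move(dir=east)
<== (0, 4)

==> sense(dir=south)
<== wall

==> sense(dir=east)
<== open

==> push(x=east)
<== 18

==> move(dir=east)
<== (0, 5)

==> sense(dir=south)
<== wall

==> sense(dir=east)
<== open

==> push(x=east)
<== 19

==> move(dir=east)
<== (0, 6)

==> sense(dir=south)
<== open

==> push(x=south)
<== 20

==> move(dir=south)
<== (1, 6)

==> pop()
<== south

==> move(dir=north)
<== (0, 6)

==> sense(dir=east)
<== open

==> push(x=east)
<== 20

==> move(dir=east)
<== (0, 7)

==> pop()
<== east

==> move(dir=west)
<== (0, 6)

==> pop()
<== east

==> move(dir=west)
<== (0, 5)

==> pop()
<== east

==> move(dir=west)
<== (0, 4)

==> pop()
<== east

==> move(dir=west)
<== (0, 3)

==> pop()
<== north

==> move(dir=south)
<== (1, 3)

==> sense(dir=south)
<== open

==> push(x=south)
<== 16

==> move(dir=south)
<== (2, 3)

==> sense(dir=east)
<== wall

==> pop()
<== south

==> move(dir=north)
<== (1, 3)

==> pop()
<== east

==> move(dir=west)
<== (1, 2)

==> pop()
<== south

==> move(dir=north)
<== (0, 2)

==> pop()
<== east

==> move(dir=west)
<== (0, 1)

==> pop()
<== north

==> move(dir=south)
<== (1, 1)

==> pop()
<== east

==> move(dir=west)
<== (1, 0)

==> pop()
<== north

==> move(dir=south)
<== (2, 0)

==> sense(dir=south)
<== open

==> push(x=south)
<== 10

==> move(dir=south)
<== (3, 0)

==> sense(dir=south)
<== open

==> push(x=south)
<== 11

==> move(dir=south)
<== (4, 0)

==> sense(dir=south)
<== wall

==> sense(dir=east)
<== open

==> push(x=east)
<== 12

==> move(dir=east)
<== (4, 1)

==> sense(dir=south)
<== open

==> push(x=south)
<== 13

==> move(dir=south)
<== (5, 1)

==> sense(dir=south)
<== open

==> push(x=south)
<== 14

==> move(dir=south)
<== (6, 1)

==> sense(dir=west)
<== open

==> push(x=west)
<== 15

==> move(dir=west)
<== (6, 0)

==> sense(dir=south)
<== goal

==> move(dir=south)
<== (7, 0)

Answer: (7, 0)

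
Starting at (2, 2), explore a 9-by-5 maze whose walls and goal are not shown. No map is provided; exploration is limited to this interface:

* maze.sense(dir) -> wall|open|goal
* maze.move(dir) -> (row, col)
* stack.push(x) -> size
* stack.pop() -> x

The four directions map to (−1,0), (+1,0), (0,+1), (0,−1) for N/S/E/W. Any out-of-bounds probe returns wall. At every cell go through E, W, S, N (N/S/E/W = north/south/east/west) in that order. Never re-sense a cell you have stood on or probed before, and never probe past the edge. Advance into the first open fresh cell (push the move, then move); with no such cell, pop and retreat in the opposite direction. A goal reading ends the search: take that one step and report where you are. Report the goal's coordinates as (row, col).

;; sense(dir='east') -> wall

;; sense(dir='west') -> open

;; push(x='west') -> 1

;; move(dir='west') -> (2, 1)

;; sense(dir='west') -> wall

;; sense(dir='south') -> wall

;; sense(dir='north') -> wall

;; pop() -> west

;; move(dir='east') -> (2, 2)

;; sense(dir='south') -> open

;; push(x='south') -> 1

;; move(dir='south') -> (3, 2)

;; sense(dir='east') -> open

;; push(x='east') -> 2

;; move(dir='east') -> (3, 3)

;; sense(dir='east') -> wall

;; sense(dir='south') -> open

;; push(x='south') -> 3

;; move(dir='south') -> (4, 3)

;; sense(dir='east') -> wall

;; sense(dir='west') -> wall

;; sense(dir='south') -> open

;; push(x='south') -> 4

;; move(dir='south') -> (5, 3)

;; sense(dir='east') -> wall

;; sense(dir='west') -> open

;; push(x='west') -> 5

;; move(dir='west') -> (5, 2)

;; sense(dir='west') -> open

;; push(x='west') -> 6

;; move(dir='west') -> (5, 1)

;; sense(dir='west') -> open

;; push(x='west') -> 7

;; move(dir='west') -> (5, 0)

;; sense(dir='south') -> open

;; push(x='south') -> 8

;; move(dir='south') -> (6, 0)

;; sense(dir='east') -> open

;; push(x='east') -> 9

;; move(dir='east') -> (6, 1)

;; sense(dir='east') -> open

;; push(x='east') -> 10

;; move(dir='east') -> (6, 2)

;; sense(dir='east') -> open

;; push(x='east') -> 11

;; move(dir='east') -> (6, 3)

;; sense(dir='east') -> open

;; push(x='east') -> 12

;; move(dir='east') -> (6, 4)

;; sense(dir='south') -> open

;; push(x='south') -> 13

;; move(dir='south') -> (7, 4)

;; sense(dir='west') -> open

;; push(x='west') -> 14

;; move(dir='west') -> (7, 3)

;; sense(dir='west') -> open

;; push(x='west') -> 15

;; move(dir='west') -> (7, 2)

;; sense(dir='west') -> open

;; push(x='west') -> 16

;; move(dir='west') -> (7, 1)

;; sense(dir='west') -> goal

;; move(dir='west') -> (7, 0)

Answer: (7, 0)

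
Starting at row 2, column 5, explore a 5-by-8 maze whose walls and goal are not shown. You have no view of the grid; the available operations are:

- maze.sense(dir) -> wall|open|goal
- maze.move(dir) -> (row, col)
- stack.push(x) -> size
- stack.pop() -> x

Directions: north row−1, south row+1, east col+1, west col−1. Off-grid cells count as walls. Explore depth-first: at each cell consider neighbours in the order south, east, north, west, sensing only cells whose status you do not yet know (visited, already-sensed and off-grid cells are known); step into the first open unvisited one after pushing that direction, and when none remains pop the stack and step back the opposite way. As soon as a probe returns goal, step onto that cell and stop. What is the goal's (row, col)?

Action: maze.sense[south]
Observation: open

Action: stack.push[south]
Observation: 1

Action: maze.move[south]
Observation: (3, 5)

Action: maze.sense[south]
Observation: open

Action: stack.push[south]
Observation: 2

Action: maze.move[south]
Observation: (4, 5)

Action: maze.sense[east]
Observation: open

Action: stack.push[east]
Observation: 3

Action: maze.move[east]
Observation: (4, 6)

Action: maze.sense[east]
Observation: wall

Action: maze.sense[north]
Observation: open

Action: stack.push[north]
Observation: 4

Action: maze.move[north]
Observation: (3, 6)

Action: maze.sense[east]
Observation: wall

Action: maze.sense[north]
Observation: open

Action: stack.push[north]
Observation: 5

Action: maze.move[north]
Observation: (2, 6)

Action: maze.sense[east]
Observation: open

Action: stack.push[east]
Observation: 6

Action: maze.move[east]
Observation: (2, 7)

Action: maze.sense[north]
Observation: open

Action: stack.push[north]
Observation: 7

Action: maze.move[north]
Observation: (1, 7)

Action: maze.sense[north]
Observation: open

Action: stack.push[north]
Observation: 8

Action: maze.move[north]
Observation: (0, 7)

Action: maze.sense[west]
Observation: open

Action: stack.push[west]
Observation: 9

Action: maze.move[west]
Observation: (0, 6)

Action: maze.sense[south]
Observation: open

Action: stack.push[south]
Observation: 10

Action: maze.move[south]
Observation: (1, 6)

Action: maze.sense[west]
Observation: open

Action: stack.push[west]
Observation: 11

Action: maze.move[west]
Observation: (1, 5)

Action: maze.sense[north]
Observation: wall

Action: maze.sense[west]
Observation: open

Action: stack.push[west]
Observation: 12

Action: maze.move[west]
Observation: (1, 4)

Action: maze.sense[south]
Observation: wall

Action: maze.sense[north]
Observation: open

Action: stack.push[north]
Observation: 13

Action: maze.move[north]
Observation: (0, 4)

Action: maze.sense[west]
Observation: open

Action: stack.push[west]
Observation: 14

Action: maze.move[west]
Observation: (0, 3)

Action: maze.sense[south]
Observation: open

Action: stack.push[south]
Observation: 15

Action: maze.move[south]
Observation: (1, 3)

Action: maze.sense[south]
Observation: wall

Action: maze.sense[west]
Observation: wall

Action: stack.pop[]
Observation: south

Action: maze.move[north]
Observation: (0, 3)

Action: maze.sense[west]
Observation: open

Action: stack.push[west]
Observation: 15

Action: maze.move[west]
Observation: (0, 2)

Action: maze.sense[west]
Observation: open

Action: stack.push[west]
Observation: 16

Action: maze.move[west]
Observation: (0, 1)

Action: maze.sense[south]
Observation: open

Action: stack.push[south]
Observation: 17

Action: maze.move[south]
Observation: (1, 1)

Action: maze.sense[south]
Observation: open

Action: stack.push[south]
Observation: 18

Action: maze.move[south]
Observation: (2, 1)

Action: maze.sense[south]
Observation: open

Action: stack.push[south]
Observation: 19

Action: maze.move[south]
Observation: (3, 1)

Action: maze.sense[south]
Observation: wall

Action: maze.sense[east]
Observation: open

Action: stack.push[east]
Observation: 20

Action: maze.move[east]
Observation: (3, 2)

Action: maze.sense[south]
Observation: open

Action: stack.push[south]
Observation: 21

Action: maze.move[south]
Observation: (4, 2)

Action: maze.sense[east]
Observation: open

Action: stack.push[east]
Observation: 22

Action: maze.move[east]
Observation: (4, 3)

Action: maze.sense[east]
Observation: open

Action: stack.push[east]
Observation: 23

Action: maze.move[east]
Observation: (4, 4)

Action: maze.sense[north]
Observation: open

Action: stack.push[north]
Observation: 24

Action: maze.move[north]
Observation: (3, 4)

Action: maze.sense[west]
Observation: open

Action: stack.push[west]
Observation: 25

Action: maze.move[west]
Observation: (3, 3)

Action: stack.pop[]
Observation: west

Action: maze.move[east]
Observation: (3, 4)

Action: stack.pop[]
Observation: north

Action: maze.move[south]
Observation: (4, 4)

Action: stack.pop[]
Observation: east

Action: maze.move[west]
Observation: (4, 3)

Action: stack.pop[]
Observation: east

Action: maze.move[west]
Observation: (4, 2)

Action: stack.pop[]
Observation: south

Action: maze.move[north]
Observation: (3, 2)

Action: maze.sense[north]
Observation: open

Action: stack.push[north]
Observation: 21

Action: maze.move[north]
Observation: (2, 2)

Action: stack.pop[]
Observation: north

Action: maze.move[south]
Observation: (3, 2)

Action: stack.pop[]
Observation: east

Action: maze.move[west]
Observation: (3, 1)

Action: maze.sense[west]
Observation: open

Action: stack.push[west]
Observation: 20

Action: maze.move[west]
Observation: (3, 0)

Action: maze.sense[south]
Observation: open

Action: stack.push[south]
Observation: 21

Action: maze.move[south]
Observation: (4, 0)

Action: stack.pop[]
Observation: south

Action: maze.move[north]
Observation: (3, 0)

Action: maze.sense[north]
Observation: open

Action: stack.push[north]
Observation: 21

Action: maze.move[north]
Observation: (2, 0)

Action: maze.sense[north]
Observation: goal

Action: maze.move[north]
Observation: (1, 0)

Answer: (1, 0)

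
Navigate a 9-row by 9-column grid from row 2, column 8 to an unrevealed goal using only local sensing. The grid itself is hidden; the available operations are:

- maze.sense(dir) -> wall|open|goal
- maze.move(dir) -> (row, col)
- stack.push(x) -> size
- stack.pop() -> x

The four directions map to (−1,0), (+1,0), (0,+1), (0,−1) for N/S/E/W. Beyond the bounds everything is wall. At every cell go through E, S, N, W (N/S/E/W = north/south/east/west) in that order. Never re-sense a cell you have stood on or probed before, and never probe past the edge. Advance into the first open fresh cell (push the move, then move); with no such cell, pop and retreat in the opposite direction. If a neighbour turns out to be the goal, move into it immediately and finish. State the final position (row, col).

·→ sense(dir='south')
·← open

·→ push(x='south')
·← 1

·→ move(dir='south')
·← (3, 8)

·→ sense(dir='south')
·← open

·→ push(x='south')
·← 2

·→ move(dir='south')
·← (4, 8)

·→ sense(dir='south')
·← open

·→ push(x='south')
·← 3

·→ move(dir='south')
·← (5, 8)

·→ sense(dir='south')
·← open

·→ push(x='south')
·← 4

·→ move(dir='south')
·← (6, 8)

·→ sense(dir='south')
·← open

·→ push(x='south')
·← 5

·→ move(dir='south')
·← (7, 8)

·→ sense(dir='south')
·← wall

·→ sense(dir='west')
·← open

·→ push(x='west')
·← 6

·→ move(dir='west')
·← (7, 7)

·→ sense(dir='south')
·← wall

·→ sense(dir='north')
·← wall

·→ sense(dir='west')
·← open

·→ push(x='west')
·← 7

·→ move(dir='west')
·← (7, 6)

·→ sense(dir='south')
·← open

·→ push(x='south')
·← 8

·→ move(dir='south')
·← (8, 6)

·→ sense(dir='west')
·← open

·→ push(x='west')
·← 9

·→ move(dir='west')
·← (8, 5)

·→ sense(dir='north')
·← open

·→ push(x='north')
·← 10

·→ move(dir='north')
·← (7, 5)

·→ sense(dir='north')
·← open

·→ push(x='north')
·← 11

·→ move(dir='north')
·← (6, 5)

·→ sense(dir='east')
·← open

·→ push(x='east')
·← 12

·→ move(dir='east')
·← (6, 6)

·→ sense(dir='north')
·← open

·→ push(x='north')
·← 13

·→ move(dir='north')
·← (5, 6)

·→ sense(dir='east')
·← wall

·→ sense(dir='north')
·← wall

·→ sense(dir='west')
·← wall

·→ pop()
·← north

·→ move(dir='south')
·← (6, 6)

·→ pop()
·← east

·→ move(dir='west')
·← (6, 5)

·→ sense(dir='west')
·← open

·→ push(x='west')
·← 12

·→ move(dir='west')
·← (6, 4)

·→ sense(dir='south')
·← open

·→ push(x='south')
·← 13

·→ move(dir='south')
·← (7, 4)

·→ sense(dir='south')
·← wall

·→ sense(dir='west')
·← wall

·→ pop()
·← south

·→ move(dir='north')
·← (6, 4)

·→ sense(dir='north')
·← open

·→ push(x='north')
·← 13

·→ move(dir='north')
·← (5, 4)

·→ sense(dir='north')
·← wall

·→ sense(dir='west')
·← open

·→ push(x='west')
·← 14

·→ move(dir='west')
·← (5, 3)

·→ sense(dir='south')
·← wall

·→ sense(dir='north')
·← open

·→ push(x='north')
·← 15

·→ move(dir='north')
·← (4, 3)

·→ sense(dir='north')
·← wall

·→ sense(dir='west')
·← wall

·→ pop()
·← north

·→ move(dir='south')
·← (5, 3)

·→ sense(dir='west')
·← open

·→ push(x='west')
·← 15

·→ move(dir='west')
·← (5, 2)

·→ sense(dir='south')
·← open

·→ push(x='south')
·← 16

·→ move(dir='south')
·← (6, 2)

·→ sense(dir='south')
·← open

·→ push(x='south')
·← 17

·→ move(dir='south')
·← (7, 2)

·→ sense(dir='south')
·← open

·→ push(x='south')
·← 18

·→ move(dir='south')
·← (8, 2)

·→ sense(dir='east')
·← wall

·→ sense(dir='west')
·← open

·→ push(x='west')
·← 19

·→ move(dir='west')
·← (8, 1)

·→ sense(dir='north')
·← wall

·→ sense(dir='west')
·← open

·→ push(x='west')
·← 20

·→ move(dir='west')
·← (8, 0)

·→ sense(dir='north')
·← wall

·→ pop()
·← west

·→ move(dir='east')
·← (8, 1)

·→ pop()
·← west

·→ move(dir='east')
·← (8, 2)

·→ pop()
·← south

·→ move(dir='north')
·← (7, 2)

·→ pop()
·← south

·→ move(dir='north')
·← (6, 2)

·→ sense(dir='west')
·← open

·→ push(x='west')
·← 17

·→ move(dir='west')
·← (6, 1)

·→ sense(dir='north')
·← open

·→ push(x='north')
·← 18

·→ move(dir='north')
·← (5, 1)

·→ sense(dir='north')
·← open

·→ push(x='north')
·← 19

·→ move(dir='north')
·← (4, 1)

·→ sense(dir='north')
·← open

·→ push(x='north')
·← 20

·→ move(dir='north')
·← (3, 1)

·→ sense(dir='east')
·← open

·→ push(x='east')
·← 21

·→ move(dir='east')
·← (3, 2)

·→ sense(dir='north')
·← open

·→ push(x='north')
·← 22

·→ move(dir='north')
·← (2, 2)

·→ sense(dir='east')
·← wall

·→ sense(dir='north')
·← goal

·→ move(dir='north')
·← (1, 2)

Answer: (1, 2)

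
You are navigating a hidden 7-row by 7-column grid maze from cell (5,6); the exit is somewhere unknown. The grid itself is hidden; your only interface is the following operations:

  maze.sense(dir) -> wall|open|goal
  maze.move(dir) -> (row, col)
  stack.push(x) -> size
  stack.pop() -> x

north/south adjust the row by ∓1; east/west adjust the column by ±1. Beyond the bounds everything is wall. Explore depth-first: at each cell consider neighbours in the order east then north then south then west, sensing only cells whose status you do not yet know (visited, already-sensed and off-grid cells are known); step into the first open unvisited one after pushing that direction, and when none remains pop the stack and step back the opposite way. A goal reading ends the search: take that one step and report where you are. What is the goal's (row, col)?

# 1. sense(dir=north) -> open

# 2. push(x=north) -> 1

# 3. move(dir=north) -> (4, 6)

# 4. sense(dir=north) -> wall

# 5. sense(dir=west) -> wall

# 6. pop() -> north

# 7. move(dir=south) -> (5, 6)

# 8. sense(dir=south) -> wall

# 9. sense(dir=west) -> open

# 10. push(x=west) -> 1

# 11. move(dir=west) -> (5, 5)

# 12. sense(dir=south) -> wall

# 13. sense(dir=west) -> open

# 14. push(x=west) -> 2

# 15. move(dir=west) -> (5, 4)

# 16. sense(dir=north) -> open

# 17. push(x=north) -> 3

# 18. move(dir=north) -> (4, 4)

# 19. sense(dir=north) -> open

# 20. push(x=north) -> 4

# 21. move(dir=north) -> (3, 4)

# 22. sense(dir=east) -> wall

# 23. sense(dir=north) -> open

# 24. push(x=north) -> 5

# 25. move(dir=north) -> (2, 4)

# 26. sense(dir=east) -> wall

# 27. sense(dir=north) -> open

# 28. push(x=north) -> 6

# 29. move(dir=north) -> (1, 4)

# 30. sense(dir=east) -> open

# 31. push(x=east) -> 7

# 32. move(dir=east) -> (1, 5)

# 33. sense(dir=east) -> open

# 34. push(x=east) -> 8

# 35. move(dir=east) -> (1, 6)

# 36. sense(dir=north) -> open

# 37. push(x=north) -> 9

# 38. move(dir=north) -> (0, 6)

# 39. sense(dir=west) -> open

# 40. push(x=west) -> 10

# 41. move(dir=west) -> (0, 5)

# 42. sense(dir=west) -> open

# 43. push(x=west) -> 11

# 44. move(dir=west) -> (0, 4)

# 45. sense(dir=west) -> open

# 46. push(x=west) -> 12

# 47. move(dir=west) -> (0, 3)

# 48. sense(dir=south) -> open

# 49. push(x=south) -> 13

# 50. move(dir=south) -> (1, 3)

# 51. sense(dir=south) -> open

# 52. push(x=south) -> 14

# 53. move(dir=south) -> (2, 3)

# 54. sense(dir=south) -> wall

# 55. sense(dir=west) -> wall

# 56. pop() -> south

# 57. move(dir=north) -> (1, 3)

# 58. sense(dir=west) -> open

# 59. push(x=west) -> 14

# 60. move(dir=west) -> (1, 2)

# 61. sense(dir=north) -> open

# 62. push(x=north) -> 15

# 63. move(dir=north) -> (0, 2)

# 64. sense(dir=west) -> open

# 65. push(x=west) -> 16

# 66. move(dir=west) -> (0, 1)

# 67. sense(dir=south) -> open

# 68. push(x=south) -> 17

# 69. move(dir=south) -> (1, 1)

# 70. sense(dir=south) -> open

# 71. push(x=south) -> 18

# 72. move(dir=south) -> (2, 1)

# 73. sense(dir=south) -> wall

# 74. sense(dir=west) -> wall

# 75. pop() -> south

# 76. move(dir=north) -> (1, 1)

# 77. sense(dir=west) -> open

# 78. push(x=west) -> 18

# 79. move(dir=west) -> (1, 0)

# 80. sense(dir=north) -> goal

# 81. move(dir=north) -> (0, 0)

Answer: (0, 0)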